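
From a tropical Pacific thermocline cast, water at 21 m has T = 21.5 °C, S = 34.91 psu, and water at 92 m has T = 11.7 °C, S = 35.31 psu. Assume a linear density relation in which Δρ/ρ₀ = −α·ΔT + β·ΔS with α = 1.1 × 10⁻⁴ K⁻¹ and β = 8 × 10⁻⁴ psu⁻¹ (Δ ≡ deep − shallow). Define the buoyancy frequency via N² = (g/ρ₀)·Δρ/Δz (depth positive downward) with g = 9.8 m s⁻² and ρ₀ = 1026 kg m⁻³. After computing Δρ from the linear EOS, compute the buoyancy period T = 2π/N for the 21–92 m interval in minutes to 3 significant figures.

ΔT = -9.8 K, ΔS = +0.40 psu (deep − shallow).
Δρ/ρ₀ = −αΔT + βΔS = 1.078 × 10⁻³ + 3.20 × 10⁻⁴ = 1.398 × 10⁻³, so Δρ ≈ 1.434 kg m⁻³.
N² = (g/ρ₀)·Δρ/Δz = g·(Δρ/ρ₀)/Δz = 9.8 × 1.398 × 10⁻³ / 71 = 1.9296 × 10⁻⁴ s⁻².
N = √(1.9296 × 10⁻⁴) = 0.013891 rad s⁻¹ → T = 2π/N = 452.32 s = 7.5387 min ≈ 7.54 min.

7.54 min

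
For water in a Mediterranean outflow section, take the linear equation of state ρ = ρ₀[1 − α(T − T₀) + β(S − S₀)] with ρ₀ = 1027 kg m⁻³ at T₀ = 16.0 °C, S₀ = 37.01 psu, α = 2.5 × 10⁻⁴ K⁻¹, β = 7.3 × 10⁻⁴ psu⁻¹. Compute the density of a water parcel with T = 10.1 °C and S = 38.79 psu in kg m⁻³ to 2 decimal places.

1029.85 kg m⁻³

T − T₀ = -5.9 K, S − S₀ = +1.78 psu.
Bracket = 1 − α·(-5.9) + β·(+1.78) = 1 + (2.7744 × 10⁻³) = 1.0027744.
ρ = 1027 × 1.0027744 = 1029.85 kg m⁻³.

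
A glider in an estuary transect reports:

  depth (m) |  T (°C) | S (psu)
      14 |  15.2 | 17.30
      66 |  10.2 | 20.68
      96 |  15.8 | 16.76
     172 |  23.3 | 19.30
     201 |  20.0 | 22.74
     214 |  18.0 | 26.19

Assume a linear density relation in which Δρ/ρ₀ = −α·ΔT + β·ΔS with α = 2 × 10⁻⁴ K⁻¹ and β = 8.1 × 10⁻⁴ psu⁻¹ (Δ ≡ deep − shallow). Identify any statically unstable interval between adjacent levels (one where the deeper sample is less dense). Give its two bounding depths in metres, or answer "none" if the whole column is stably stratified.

Evaluate Δρ/ρ₀ = −αΔT + βΔS across each adjacent pair:
  14–66 m: −αΔT+βΔS = −(2 × 10⁻⁴)(-5.0)+(8.1 × 10⁻⁴)(+3.38) = 3.7 × 10⁻³ → stable
  66–96 m: −αΔT+βΔS = −(2 × 10⁻⁴)(+5.6)+(8.1 × 10⁻⁴)(-3.92) = -4.3 × 10⁻³ → UNSTABLE
  96–172 m: −αΔT+βΔS = −(2 × 10⁻⁴)(+7.5)+(8.1 × 10⁻⁴)(+2.54) = 5.6 × 10⁻⁴ → stable
  172–201 m: −αΔT+βΔS = −(2 × 10⁻⁴)(-3.3)+(8.1 × 10⁻⁴)(+3.44) = 3.4 × 10⁻³ → stable
  201–214 m: −αΔT+βΔS = −(2 × 10⁻⁴)(-2.0)+(8.1 × 10⁻⁴)(+3.45) = 3.2 × 10⁻³ → stable
The 66–96 m interval has Δρ < 0: lighter water underlies denser water.

66–96 m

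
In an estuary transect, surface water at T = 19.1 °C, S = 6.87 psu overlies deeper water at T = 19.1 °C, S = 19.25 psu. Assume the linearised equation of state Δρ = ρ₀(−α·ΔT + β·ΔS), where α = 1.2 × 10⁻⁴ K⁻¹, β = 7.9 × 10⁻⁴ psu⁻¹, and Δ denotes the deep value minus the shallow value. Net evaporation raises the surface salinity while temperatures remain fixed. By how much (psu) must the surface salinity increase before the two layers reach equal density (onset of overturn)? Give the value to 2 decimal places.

12.38 psu

Neutral buoyancy requires −α(T_deep − T_surf) + β(S_deep − S_surf′) = 0.
S_surf′ = S_deep − (α/β)·ΔT = 19.25 − (1.2 × 10⁻⁴/7.9 × 10⁻⁴)·(+0.0) = 19.2500 psu.
Increase required: 19.2500 − 6.87 = 12.3800 psu.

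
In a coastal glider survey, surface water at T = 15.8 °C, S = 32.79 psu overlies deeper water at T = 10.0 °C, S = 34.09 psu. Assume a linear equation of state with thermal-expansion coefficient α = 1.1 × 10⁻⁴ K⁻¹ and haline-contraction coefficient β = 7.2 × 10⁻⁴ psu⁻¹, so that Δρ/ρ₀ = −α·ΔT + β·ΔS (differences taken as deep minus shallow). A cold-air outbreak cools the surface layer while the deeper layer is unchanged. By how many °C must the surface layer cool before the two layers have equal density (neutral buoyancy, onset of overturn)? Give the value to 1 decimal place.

Neutral buoyancy requires Δρ = 0, i.e. −α(T_deep − T_surf′) + β(S_deep − S_surf) = 0.
T_surf′ = T_deep − (β/α)·ΔS = 10.0 − (7.2 × 10⁻⁴/1.1 × 10⁻⁴)·(+1.30) = 1.491 °C.
Cooling required: 15.8 − (1.491) = 14.309 °C.

14.3 °C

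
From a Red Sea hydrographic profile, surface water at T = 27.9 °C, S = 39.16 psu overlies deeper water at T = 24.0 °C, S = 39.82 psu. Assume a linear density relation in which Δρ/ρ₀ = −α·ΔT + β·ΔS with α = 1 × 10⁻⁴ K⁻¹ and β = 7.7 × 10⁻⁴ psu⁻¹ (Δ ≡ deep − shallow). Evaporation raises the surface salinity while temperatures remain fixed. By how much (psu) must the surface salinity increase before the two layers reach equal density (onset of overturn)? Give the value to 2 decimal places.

1.17 psu

Neutral buoyancy requires −α(T_deep − T_surf) + β(S_deep − S_surf′) = 0.
S_surf′ = S_deep − (α/β)·ΔT = 39.82 − (1 × 10⁻⁴/7.7 × 10⁻⁴)·(-3.9) = 40.3265 psu.
Increase required: 40.3265 − 39.16 = 1.1665 psu.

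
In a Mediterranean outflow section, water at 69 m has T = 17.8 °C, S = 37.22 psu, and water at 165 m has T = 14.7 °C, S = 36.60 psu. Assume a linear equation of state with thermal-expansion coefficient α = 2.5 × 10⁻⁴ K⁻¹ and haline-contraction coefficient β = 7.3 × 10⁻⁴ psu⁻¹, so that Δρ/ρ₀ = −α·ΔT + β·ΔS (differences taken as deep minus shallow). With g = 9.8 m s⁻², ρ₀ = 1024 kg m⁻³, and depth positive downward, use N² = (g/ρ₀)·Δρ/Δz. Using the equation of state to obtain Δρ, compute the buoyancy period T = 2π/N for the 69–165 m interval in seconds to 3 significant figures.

1.10 × 10³ s

ΔT = -3.1 K, ΔS = -0.62 psu (deep − shallow).
Δρ/ρ₀ = −αΔT + βΔS = 7.75 × 10⁻⁴ − 4.526 × 10⁻⁴ = 3.224 × 10⁻⁴, so Δρ ≈ 0.3301 kg m⁻³.
N² = (g/ρ₀)·Δρ/Δz = g·(Δρ/ρ₀)/Δz = 9.8 × 3.224 × 10⁻⁴ / 96 = 3.2912 × 10⁻⁵ s⁻².
N = √(3.2912 × 10⁻⁵) = 5.7369 × 10⁻³ rad s⁻¹ → T = 2π/N = 1.0952 × 10³ s ≈ 1.10 × 10³ s.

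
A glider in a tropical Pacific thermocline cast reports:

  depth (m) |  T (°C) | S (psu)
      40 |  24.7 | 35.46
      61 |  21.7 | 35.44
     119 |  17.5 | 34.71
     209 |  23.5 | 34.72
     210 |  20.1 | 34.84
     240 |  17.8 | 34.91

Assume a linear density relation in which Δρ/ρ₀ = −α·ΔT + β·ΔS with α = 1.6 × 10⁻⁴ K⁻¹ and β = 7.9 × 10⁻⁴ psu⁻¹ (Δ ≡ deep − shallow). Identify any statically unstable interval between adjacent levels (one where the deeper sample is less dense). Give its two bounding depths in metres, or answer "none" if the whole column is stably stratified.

Evaluate Δρ/ρ₀ = −αΔT + βΔS across each adjacent pair:
  40–61 m: −αΔT+βΔS = −(1.6 × 10⁻⁴)(-3.0)+(7.9 × 10⁻⁴)(-0.02) = 4.6 × 10⁻⁴ → stable
  61–119 m: −αΔT+βΔS = −(1.6 × 10⁻⁴)(-4.2)+(7.9 × 10⁻⁴)(-0.73) = 9.5 × 10⁻⁵ → stable
  119–209 m: −αΔT+βΔS = −(1.6 × 10⁻⁴)(+6.0)+(7.9 × 10⁻⁴)(+0.01) = -9.5 × 10⁻⁴ → UNSTABLE
  209–210 m: −αΔT+βΔS = −(1.6 × 10⁻⁴)(-3.4)+(7.9 × 10⁻⁴)(+0.12) = 6.4 × 10⁻⁴ → stable
  210–240 m: −αΔT+βΔS = −(1.6 × 10⁻⁴)(-2.3)+(7.9 × 10⁻⁴)(+0.07) = 4.2 × 10⁻⁴ → stable
The 119–209 m interval has Δρ < 0: lighter water underlies denser water.

119–209 m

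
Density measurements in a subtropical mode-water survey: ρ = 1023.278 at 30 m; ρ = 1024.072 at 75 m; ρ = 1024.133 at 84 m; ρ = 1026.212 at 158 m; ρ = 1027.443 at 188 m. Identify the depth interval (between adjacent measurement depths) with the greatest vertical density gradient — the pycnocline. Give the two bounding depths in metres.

Compute the density gradient over each adjacent pair:
  30–75 m: Δρ/Δz = 0.794/45 = 0.018 kg m⁻⁴
  75–84 m: Δρ/Δz = 0.061/9 = 6.8 × 10⁻³ kg m⁻⁴
  84–158 m: Δρ/Δz = 2.079/74 = 0.028 kg m⁻⁴
  158–188 m: Δρ/Δz = 1.231/30 = 0.041 kg m⁻⁴
The largest gradient is in the 158–188 m interval — the pycnocline.

158–188 m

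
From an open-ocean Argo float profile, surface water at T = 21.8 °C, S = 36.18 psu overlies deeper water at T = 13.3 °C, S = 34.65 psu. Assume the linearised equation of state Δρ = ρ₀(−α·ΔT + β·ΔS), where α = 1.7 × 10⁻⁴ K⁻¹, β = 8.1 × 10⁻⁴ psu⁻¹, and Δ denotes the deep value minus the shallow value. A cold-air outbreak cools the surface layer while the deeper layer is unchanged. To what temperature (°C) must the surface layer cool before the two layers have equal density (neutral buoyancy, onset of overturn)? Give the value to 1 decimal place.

20.6 °C

Neutral buoyancy requires Δρ = 0, i.e. −α(T_deep − T_surf′) + β(S_deep − S_surf) = 0.
T_surf′ = T_deep − (β/α)·ΔS = 13.3 − (8.1 × 10⁻⁴/1.7 × 10⁻⁴)·(-1.53) = 20.590 °C.
Cooling required: 21.8 − (20.590) = 1.210 °C.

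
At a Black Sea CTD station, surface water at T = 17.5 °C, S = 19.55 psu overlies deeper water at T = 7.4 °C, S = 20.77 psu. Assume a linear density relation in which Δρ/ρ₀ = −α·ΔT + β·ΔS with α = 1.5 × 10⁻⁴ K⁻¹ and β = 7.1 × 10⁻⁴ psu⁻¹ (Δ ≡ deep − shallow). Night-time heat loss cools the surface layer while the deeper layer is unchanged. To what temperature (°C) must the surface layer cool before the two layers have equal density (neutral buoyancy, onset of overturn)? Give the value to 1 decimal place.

1.6 °C

Neutral buoyancy requires Δρ = 0, i.e. −α(T_deep − T_surf′) + β(S_deep − S_surf) = 0.
T_surf′ = T_deep − (β/α)·ΔS = 7.4 − (7.1 × 10⁻⁴/1.5 × 10⁻⁴)·(+1.22) = 1.625 °C.
Cooling required: 17.5 − (1.625) = 15.875 °C.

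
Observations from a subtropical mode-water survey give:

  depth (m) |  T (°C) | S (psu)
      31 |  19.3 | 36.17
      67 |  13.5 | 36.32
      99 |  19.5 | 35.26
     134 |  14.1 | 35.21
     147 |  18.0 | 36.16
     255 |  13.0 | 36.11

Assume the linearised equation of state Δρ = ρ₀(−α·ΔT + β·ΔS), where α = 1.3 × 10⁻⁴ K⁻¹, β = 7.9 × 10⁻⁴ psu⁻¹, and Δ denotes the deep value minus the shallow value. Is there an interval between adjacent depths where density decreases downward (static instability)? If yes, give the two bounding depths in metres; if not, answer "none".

67–99 m

Evaluate Δρ/ρ₀ = −αΔT + βΔS across each adjacent pair:
  31–67 m: −αΔT+βΔS = −(1.3 × 10⁻⁴)(-5.8)+(7.9 × 10⁻⁴)(+0.15) = 8.7 × 10⁻⁴ → stable
  67–99 m: −αΔT+βΔS = −(1.3 × 10⁻⁴)(+6.0)+(7.9 × 10⁻⁴)(-1.06) = -1.6 × 10⁻³ → UNSTABLE
  99–134 m: −αΔT+βΔS = −(1.3 × 10⁻⁴)(-5.4)+(7.9 × 10⁻⁴)(-0.05) = 6.6 × 10⁻⁴ → stable
  134–147 m: −αΔT+βΔS = −(1.3 × 10⁻⁴)(+3.9)+(7.9 × 10⁻⁴)(+0.95) = 2.4 × 10⁻⁴ → stable
  147–255 m: −αΔT+βΔS = −(1.3 × 10⁻⁴)(-5.0)+(7.9 × 10⁻⁴)(-0.05) = 6.1 × 10⁻⁴ → stable
The 67–99 m interval has Δρ < 0: lighter water underlies denser water.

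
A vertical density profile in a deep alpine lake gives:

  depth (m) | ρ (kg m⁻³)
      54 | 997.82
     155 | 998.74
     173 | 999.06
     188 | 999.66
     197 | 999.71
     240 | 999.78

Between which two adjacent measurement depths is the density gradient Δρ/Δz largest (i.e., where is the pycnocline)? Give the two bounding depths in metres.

173–188 m

Compute the density gradient over each adjacent pair:
  54–155 m: Δρ/Δz = 0.92/101 = 9.1 × 10⁻³ kg m⁻⁴
  155–173 m: Δρ/Δz = 0.32/18 = 0.018 kg m⁻⁴
  173–188 m: Δρ/Δz = 0.60/15 = 0.040 kg m⁻⁴
  188–197 m: Δρ/Δz = 0.05/9 = 5.6 × 10⁻³ kg m⁻⁴
  197–240 m: Δρ/Δz = 0.07/43 = 1.6 × 10⁻³ kg m⁻⁴
The largest gradient is in the 173–188 m interval — the pycnocline.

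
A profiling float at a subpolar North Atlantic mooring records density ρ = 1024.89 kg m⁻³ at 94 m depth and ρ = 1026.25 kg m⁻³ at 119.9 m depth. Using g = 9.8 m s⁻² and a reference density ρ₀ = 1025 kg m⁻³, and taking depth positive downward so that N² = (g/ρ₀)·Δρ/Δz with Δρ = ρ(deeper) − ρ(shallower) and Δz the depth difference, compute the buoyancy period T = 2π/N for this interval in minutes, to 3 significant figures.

4.67 min

Δρ = 1026.25 − 1024.89 = 1.36 kg m⁻³ over Δz = 119.9 − 94 = 25.9 m.
N² = (9.8/1025) × (1.36/25.9) = 5.0204 × 10⁻⁴ s⁻².
N = √(5.0204 × 10⁻⁴) = 0.022406 rad s⁻¹, so T = 2π/N = 280.42 s = 4.6737 min ≈ 4.67 min.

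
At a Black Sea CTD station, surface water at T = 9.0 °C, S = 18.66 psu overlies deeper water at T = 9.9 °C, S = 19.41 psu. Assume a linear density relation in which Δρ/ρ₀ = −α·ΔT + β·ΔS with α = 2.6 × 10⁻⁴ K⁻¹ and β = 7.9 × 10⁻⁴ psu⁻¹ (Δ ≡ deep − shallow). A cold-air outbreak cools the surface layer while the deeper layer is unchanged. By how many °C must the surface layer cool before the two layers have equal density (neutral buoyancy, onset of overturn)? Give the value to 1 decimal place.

Neutral buoyancy requires Δρ = 0, i.e. −α(T_deep − T_surf′) + β(S_deep − S_surf) = 0.
T_surf′ = T_deep − (β/α)·ΔS = 9.9 − (7.9 × 10⁻⁴/2.6 × 10⁻⁴)·(+0.75) = 7.621 °C.
Cooling required: 9.0 − (7.621) = 1.379 °C.

1.4 °C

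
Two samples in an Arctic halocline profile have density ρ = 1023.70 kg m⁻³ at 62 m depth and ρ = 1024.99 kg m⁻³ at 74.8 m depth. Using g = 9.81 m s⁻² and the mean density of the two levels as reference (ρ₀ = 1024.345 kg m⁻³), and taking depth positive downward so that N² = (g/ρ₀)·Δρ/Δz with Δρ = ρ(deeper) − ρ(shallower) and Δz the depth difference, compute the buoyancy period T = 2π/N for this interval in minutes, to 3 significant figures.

3.37 min

Δρ = 1024.99 − 1023.70 = 1.29 kg m⁻³ over Δz = 74.8 − 62 = 12.8 m.
N² = (9.81/1024.345) × (1.29/12.8) = 9.6517 × 10⁻⁴ s⁻².
N = √(9.6517 × 10⁻⁴) = 0.031067 rad s⁻¹, so T = 2π/N = 202.25 s = 3.3708 min ≈ 3.37 min.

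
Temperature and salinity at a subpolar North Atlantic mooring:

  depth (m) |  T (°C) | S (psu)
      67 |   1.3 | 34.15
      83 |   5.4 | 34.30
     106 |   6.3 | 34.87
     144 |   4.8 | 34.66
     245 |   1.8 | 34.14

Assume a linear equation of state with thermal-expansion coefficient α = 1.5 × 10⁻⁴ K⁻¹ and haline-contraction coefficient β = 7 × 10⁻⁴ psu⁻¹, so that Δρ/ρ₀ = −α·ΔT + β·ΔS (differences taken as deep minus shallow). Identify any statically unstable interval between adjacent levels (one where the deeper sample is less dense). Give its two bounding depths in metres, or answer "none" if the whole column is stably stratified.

67–83 m

Evaluate Δρ/ρ₀ = −αΔT + βΔS across each adjacent pair:
  67–83 m: −αΔT+βΔS = −(1.5 × 10⁻⁴)(+4.1)+(7 × 10⁻⁴)(+0.15) = -5.1 × 10⁻⁴ → UNSTABLE
  83–106 m: −αΔT+βΔS = −(1.5 × 10⁻⁴)(+0.9)+(7 × 10⁻⁴)(+0.57) = 2.6 × 10⁻⁴ → stable
  106–144 m: −αΔT+βΔS = −(1.5 × 10⁻⁴)(-1.5)+(7 × 10⁻⁴)(-0.21) = 7.8 × 10⁻⁵ → stable
  144–245 m: −αΔT+βΔS = −(1.5 × 10⁻⁴)(-3.0)+(7 × 10⁻⁴)(-0.52) = 8.6 × 10⁻⁵ → stable
The 67–83 m interval has Δρ < 0: lighter water underlies denser water.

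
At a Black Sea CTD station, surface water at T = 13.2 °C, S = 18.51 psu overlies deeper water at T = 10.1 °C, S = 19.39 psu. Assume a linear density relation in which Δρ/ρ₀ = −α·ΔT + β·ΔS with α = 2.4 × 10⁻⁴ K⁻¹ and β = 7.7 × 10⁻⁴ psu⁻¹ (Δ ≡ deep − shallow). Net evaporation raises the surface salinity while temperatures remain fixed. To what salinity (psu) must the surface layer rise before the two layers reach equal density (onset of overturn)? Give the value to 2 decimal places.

20.36 psu

Neutral buoyancy requires −α(T_deep − T_surf) + β(S_deep − S_surf′) = 0.
S_surf′ = S_deep − (α/β)·ΔT = 19.39 − (2.4 × 10⁻⁴/7.7 × 10⁻⁴)·(-3.1) = 20.3562 psu.
Increase required: 20.3562 − 18.51 = 1.8462 psu.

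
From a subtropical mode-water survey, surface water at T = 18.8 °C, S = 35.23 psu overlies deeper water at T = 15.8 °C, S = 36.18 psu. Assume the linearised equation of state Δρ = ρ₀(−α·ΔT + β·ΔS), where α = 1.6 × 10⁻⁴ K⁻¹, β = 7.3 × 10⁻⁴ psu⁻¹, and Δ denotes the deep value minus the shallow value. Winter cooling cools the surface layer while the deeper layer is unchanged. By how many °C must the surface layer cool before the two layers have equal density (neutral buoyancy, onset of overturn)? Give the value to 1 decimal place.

Neutral buoyancy requires Δρ = 0, i.e. −α(T_deep − T_surf′) + β(S_deep − S_surf) = 0.
T_surf′ = T_deep − (β/α)·ΔS = 15.8 − (7.3 × 10⁻⁴/1.6 × 10⁻⁴)·(+0.95) = 11.466 °C.
Cooling required: 18.8 − (11.466) = 7.334 °C.

7.3 °C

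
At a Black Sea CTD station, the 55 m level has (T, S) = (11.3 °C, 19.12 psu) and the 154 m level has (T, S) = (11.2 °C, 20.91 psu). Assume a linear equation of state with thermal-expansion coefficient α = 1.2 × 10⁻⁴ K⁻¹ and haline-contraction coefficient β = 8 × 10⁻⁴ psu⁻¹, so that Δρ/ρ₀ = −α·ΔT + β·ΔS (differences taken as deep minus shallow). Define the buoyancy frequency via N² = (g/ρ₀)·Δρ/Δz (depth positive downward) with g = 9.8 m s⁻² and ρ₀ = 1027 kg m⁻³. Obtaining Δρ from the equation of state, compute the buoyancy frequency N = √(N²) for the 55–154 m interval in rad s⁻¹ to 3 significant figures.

0.0120 rad s⁻¹

ΔT = -0.1 K, ΔS = +1.79 psu (deep − shallow).
Δρ/ρ₀ = −αΔT + βΔS = 1.20 × 10⁻⁵ + 1.432 × 10⁻³ = 1.444 × 10⁻³, so Δρ ≈ 1.483 kg m⁻³.
N² = (g/ρ₀)·Δρ/Δz = g·(Δρ/ρ₀)/Δz = 9.8 × 1.444 × 10⁻³ / 99 = 1.4294 × 10⁻⁴ s⁻².
N = √(1.4294 × 10⁻⁴) = 0.011956 rad s⁻¹ ≈ 0.0120 rad s⁻¹.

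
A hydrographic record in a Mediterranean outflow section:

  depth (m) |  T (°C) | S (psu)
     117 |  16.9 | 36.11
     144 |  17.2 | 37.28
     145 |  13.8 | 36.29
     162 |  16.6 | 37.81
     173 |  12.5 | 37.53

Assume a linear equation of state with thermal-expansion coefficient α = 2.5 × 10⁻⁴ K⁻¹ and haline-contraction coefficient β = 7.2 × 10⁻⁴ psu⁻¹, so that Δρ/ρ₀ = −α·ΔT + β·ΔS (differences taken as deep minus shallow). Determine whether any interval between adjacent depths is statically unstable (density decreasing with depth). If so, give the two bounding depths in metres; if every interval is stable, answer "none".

none

Evaluate Δρ/ρ₀ = −αΔT + βΔS across each adjacent pair:
  117–144 m: −αΔT+βΔS = −(2.5 × 10⁻⁴)(+0.3)+(7.2 × 10⁻⁴)(+1.17) = 7.7 × 10⁻⁴ → stable
  144–145 m: −αΔT+βΔS = −(2.5 × 10⁻⁴)(-3.4)+(7.2 × 10⁻⁴)(-0.99) = 1.4 × 10⁻⁴ → stable
  145–162 m: −αΔT+βΔS = −(2.5 × 10⁻⁴)(+2.8)+(7.2 × 10⁻⁴)(+1.52) = 3.9 × 10⁻⁴ → stable
  162–173 m: −αΔT+βΔS = −(2.5 × 10⁻⁴)(-4.1)+(7.2 × 10⁻⁴)(-0.28) = 8.2 × 10⁻⁴ → stable
Every interval has Δρ > 0: the column is stably stratified throughout.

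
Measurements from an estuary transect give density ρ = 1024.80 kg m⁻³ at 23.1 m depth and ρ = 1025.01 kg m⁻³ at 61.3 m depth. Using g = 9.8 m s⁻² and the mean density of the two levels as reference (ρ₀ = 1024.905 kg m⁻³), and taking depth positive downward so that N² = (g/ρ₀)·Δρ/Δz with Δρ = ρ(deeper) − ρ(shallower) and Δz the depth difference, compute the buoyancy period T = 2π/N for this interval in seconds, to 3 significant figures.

867 s

Δρ = 1025.01 − 1024.80 = 0.21 kg m⁻³ over Δz = 61.3 − 23.1 = 38.2 m.
N² = (9.8/1024.905) × (0.21/38.2) = 5.2565 × 10⁻⁵ s⁻².
N = √(5.2565 × 10⁻⁵) = 7.2502 × 10⁻³ rad s⁻¹, so T = 2π/N = 866.62 s ≈ 867 s.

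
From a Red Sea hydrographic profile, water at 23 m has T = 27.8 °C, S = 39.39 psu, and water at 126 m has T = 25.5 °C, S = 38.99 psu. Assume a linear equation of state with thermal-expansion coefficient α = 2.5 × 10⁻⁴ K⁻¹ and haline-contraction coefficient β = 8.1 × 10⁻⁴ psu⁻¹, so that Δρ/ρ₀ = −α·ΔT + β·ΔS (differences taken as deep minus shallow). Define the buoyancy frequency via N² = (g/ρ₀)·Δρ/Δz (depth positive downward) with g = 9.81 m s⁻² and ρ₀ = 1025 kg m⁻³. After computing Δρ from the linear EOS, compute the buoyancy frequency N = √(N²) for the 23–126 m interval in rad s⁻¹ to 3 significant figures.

4.89 × 10⁻³ rad s⁻¹

ΔT = -2.3 K, ΔS = -0.40 psu (deep − shallow).
Δρ/ρ₀ = −αΔT + βΔS = 5.75 × 10⁻⁴ − 3.24 × 10⁻⁴ = 2.51 × 10⁻⁴, so Δρ ≈ 0.2573 kg m⁻³.
N² = (g/ρ₀)·Δρ/Δz = g·(Δρ/ρ₀)/Δz = 9.81 × 2.51 × 10⁻⁴ / 103 = 2.3906 × 10⁻⁵ s⁻².
N = √(2.3906 × 10⁻⁵) = 4.8894 × 10⁻³ rad s⁻¹ ≈ 4.89 × 10⁻³ rad s⁻¹.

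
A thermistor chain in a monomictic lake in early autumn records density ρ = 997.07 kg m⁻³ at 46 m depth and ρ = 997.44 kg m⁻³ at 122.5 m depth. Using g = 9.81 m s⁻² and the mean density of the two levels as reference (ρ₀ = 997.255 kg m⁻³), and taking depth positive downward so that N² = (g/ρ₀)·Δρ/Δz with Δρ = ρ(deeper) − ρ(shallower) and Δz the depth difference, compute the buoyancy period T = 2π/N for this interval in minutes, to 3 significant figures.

Δρ = 997.44 − 997.07 = 0.37 kg m⁻³ over Δz = 122.5 − 46 = 76.5 m.
N² = (9.81/997.255) × (0.37/76.5) = 4.7578 × 10⁻⁵ s⁻².
N = √(4.7578 × 10⁻⁵) = 6.8977 × 10⁻³ rad s⁻¹, so T = 2π/N = 910.91 s = 15.182 min ≈ 15.2 min.

15.2 min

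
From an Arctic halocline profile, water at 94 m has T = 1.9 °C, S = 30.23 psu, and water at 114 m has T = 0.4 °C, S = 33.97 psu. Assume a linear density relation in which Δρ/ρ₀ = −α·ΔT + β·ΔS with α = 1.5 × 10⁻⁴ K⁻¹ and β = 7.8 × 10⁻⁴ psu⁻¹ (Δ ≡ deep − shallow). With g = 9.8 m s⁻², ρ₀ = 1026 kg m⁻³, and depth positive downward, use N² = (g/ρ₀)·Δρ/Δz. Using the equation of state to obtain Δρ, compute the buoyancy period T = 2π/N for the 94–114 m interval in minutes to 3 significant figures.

2.67 min

ΔT = -1.5 K, ΔS = +3.74 psu (deep − shallow).
Δρ/ρ₀ = −αΔT + βΔS = 2.25 × 10⁻⁴ + 2.9172 × 10⁻³ = 3.1422 × 10⁻³, so Δρ ≈ 3.224 kg m⁻³.
N² = (g/ρ₀)·Δρ/Δz = g·(Δρ/ρ₀)/Δz = 9.8 × 3.1422 × 10⁻³ / 20 = 1.5397 × 10⁻³ s⁻².
N = √(1.5397 × 10⁻³) = 0.039239 rad s⁻¹ → T = 2π/N = 160.13 s = 2.6688 min ≈ 2.67 min.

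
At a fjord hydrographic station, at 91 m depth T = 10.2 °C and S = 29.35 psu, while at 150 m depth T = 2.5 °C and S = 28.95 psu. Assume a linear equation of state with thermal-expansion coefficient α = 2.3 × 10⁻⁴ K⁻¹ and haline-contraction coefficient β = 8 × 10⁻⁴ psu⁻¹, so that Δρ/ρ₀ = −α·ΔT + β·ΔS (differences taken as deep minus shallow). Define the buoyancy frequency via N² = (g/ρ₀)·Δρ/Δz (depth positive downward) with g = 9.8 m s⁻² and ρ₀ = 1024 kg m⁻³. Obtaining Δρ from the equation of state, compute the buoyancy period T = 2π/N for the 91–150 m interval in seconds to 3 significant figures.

ΔT = -7.7 K, ΔS = -0.40 psu (deep − shallow).
Δρ/ρ₀ = −αΔT + βΔS = 1.771 × 10⁻³ − 3.20 × 10⁻⁴ = 1.451 × 10⁻³, so Δρ ≈ 1.486 kg m⁻³.
N² = (g/ρ₀)·Δρ/Δz = g·(Δρ/ρ₀)/Δz = 9.8 × 1.451 × 10⁻³ / 59 = 2.4101 × 10⁻⁴ s⁻².
N = √(2.4101 × 10⁻⁴) = 0.015524 rad s⁻¹ → T = 2π/N = 404.74 s ≈ 405 s.

405 s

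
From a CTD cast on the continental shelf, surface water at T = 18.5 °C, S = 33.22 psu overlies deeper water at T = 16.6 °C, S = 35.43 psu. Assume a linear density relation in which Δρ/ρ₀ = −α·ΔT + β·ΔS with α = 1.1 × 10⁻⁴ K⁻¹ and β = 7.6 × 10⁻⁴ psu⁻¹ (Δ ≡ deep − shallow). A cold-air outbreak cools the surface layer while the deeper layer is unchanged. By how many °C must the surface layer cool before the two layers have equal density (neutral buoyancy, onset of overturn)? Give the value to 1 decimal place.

Neutral buoyancy requires Δρ = 0, i.e. −α(T_deep − T_surf′) + β(S_deep − S_surf) = 0.
T_surf′ = T_deep − (β/α)·ΔS = 16.6 − (7.6 × 10⁻⁴/1.1 × 10⁻⁴)·(+2.21) = 1.331 °C.
Cooling required: 18.5 − (1.331) = 17.169 °C.

17.2 °C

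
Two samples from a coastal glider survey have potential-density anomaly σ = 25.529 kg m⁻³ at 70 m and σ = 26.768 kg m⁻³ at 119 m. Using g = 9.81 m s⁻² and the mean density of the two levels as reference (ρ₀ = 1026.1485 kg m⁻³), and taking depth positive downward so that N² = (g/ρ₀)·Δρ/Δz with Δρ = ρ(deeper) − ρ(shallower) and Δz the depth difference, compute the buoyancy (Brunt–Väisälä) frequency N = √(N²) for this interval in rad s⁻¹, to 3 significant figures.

Δρ = 1026.768 − 1025.529 = 1.239 kg m⁻³ over Δz = 119 − 70 = 49 m.
N² = (9.81/1026.1485) × (1.239/49) = 2.4173 × 10⁻⁴ s⁻².
N = √(2.4173 × 10⁻⁴) = 0.015548 rad s⁻¹ ≈ 0.0155 rad s⁻¹.

0.0155 rad s⁻¹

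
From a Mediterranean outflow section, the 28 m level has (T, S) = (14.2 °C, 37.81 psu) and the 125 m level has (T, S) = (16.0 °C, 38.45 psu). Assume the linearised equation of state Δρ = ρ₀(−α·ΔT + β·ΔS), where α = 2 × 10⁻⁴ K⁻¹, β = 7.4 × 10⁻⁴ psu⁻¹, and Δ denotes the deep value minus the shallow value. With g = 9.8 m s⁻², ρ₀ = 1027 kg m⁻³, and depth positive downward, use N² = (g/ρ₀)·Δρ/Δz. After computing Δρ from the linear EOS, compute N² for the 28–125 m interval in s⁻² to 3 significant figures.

ΔT = +1.8 K, ΔS = +0.64 psu (deep − shallow).
Δρ/ρ₀ = −αΔT + βΔS = -3.60 × 10⁻⁴ + 4.736 × 10⁻⁴ = 1.136 × 10⁻⁴, so Δρ ≈ 0.1167 kg m⁻³.
N² = (g/ρ₀)·Δρ/Δz = g·(Δρ/ρ₀)/Δz = 9.8 × 1.136 × 10⁻⁴ / 97 = 1.1477 × 10⁻⁵ s⁻² ≈ 1.15 × 10⁻⁵ s⁻².

1.15 × 10⁻⁵ s⁻²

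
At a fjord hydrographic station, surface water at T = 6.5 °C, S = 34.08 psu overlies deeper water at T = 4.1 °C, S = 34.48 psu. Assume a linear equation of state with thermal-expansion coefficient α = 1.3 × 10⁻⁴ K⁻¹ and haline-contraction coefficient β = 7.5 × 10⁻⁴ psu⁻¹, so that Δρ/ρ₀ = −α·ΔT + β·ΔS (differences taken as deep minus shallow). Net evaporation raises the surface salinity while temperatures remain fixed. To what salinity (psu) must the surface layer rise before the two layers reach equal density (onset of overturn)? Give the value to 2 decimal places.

34.90 psu

Neutral buoyancy requires −α(T_deep − T_surf) + β(S_deep − S_surf′) = 0.
S_surf′ = S_deep − (α/β)·ΔT = 34.48 − (1.3 × 10⁻⁴/7.5 × 10⁻⁴)·(-2.4) = 34.8960 psu.
Increase required: 34.8960 − 34.08 = 0.8160 psu.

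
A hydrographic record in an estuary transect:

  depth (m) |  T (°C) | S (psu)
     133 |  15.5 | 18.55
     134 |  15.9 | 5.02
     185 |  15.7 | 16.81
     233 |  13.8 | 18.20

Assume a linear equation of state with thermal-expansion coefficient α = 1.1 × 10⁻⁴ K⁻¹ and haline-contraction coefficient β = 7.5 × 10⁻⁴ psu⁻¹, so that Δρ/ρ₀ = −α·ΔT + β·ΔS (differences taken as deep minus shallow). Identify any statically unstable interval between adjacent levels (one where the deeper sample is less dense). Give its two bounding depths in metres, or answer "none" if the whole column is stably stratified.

Evaluate Δρ/ρ₀ = −αΔT + βΔS across each adjacent pair:
  133–134 m: −αΔT+βΔS = −(1.1 × 10⁻⁴)(+0.4)+(7.5 × 10⁻⁴)(-13.53) = -0.010 → UNSTABLE
  134–185 m: −αΔT+βΔS = −(1.1 × 10⁻⁴)(-0.2)+(7.5 × 10⁻⁴)(+11.79) = 8.9 × 10⁻³ → stable
  185–233 m: −αΔT+βΔS = −(1.1 × 10⁻⁴)(-1.9)+(7.5 × 10⁻⁴)(+1.39) = 1.3 × 10⁻³ → stable
The 133–134 m interval has Δρ < 0: lighter water underlies denser water.

133–134 m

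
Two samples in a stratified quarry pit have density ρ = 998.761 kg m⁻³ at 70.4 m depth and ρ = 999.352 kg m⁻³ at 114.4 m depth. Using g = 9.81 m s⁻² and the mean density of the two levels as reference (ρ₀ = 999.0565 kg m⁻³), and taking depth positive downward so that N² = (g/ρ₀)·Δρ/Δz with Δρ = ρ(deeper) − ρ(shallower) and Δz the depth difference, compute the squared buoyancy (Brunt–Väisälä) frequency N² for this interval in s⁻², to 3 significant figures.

Δρ = 999.352 − 998.761 = 0.591 kg m⁻³ over Δz = 114.4 − 70.4 = 44 m.
N² = (9.81/999.0565) × (0.591/44) = 1.3189 × 10⁻⁴ s⁻² ≈ 1.32 × 10⁻⁴ s⁻².

1.32 × 10⁻⁴ s⁻²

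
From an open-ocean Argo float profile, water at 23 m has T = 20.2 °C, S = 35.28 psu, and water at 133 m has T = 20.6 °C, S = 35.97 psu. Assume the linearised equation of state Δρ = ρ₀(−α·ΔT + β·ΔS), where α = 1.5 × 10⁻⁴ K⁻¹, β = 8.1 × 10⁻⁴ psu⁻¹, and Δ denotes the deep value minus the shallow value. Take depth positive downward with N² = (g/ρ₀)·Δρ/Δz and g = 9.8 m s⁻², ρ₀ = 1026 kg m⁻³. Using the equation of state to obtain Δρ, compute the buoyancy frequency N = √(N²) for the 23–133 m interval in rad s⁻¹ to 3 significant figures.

6.67 × 10⁻³ rad s⁻¹

ΔT = +0.4 K, ΔS = +0.69 psu (deep − shallow).
Δρ/ρ₀ = −αΔT + βΔS = -6.00 × 10⁻⁵ + 5.589 × 10⁻⁴ = 4.989 × 10⁻⁴, so Δρ ≈ 0.5119 kg m⁻³.
N² = (g/ρ₀)·Δρ/Δz = g·(Δρ/ρ₀)/Δz = 9.8 × 4.989 × 10⁻⁴ / 110 = 4.4447 × 10⁻⁵ s⁻².
N = √(4.4447 × 10⁻⁵) = 6.6669 × 10⁻³ rad s⁻¹ ≈ 6.67 × 10⁻³ rad s⁻¹.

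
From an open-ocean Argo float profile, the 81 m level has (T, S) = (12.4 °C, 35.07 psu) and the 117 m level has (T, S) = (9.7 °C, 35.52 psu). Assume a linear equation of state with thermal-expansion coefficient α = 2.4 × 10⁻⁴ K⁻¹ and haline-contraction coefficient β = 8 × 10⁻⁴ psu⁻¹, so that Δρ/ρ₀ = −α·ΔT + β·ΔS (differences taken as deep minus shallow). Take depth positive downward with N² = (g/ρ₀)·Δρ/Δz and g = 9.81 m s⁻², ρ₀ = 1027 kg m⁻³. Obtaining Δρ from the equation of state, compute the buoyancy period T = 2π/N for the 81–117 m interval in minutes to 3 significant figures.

6.32 min

ΔT = -2.7 K, ΔS = +0.45 psu (deep − shallow).
Δρ/ρ₀ = −αΔT + βΔS = 6.48 × 10⁻⁴ + 3.60 × 10⁻⁴ = 1.008 × 10⁻³, so Δρ ≈ 1.035 kg m⁻³.
N² = (g/ρ₀)·Δρ/Δz = g·(Δρ/ρ₀)/Δz = 9.81 × 1.008 × 10⁻³ / 36 = 2.7468 × 10⁻⁴ s⁻².
N = √(2.7468 × 10⁻⁴) = 0.016573 rad s⁻¹ → T = 2π/N = 379.12 s = 6.3187 min ≈ 6.32 min.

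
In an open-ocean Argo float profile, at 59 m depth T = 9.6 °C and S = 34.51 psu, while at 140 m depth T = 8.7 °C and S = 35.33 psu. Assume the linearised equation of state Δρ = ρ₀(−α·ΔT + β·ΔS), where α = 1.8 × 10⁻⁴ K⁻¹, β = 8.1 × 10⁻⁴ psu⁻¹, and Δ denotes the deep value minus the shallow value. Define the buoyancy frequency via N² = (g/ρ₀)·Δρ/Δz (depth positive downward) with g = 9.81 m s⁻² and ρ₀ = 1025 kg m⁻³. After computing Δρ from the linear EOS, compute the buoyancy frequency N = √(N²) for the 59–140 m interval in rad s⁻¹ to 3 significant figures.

0.0100 rad s⁻¹

ΔT = -0.9 K, ΔS = +0.82 psu (deep − shallow).
Δρ/ρ₀ = −αΔT + βΔS = 1.62 × 10⁻⁴ + 6.642 × 10⁻⁴ = 8.262 × 10⁻⁴, so Δρ ≈ 0.8469 kg m⁻³.
N² = (g/ρ₀)·Δρ/Δz = g·(Δρ/ρ₀)/Δz = 9.81 × 8.262 × 10⁻⁴ / 81 = 1.0006 × 10⁻⁴ s⁻².
N = √(1.0006 × 10⁻⁴) = 0.010003 rad s⁻¹ ≈ 0.0100 rad s⁻¹.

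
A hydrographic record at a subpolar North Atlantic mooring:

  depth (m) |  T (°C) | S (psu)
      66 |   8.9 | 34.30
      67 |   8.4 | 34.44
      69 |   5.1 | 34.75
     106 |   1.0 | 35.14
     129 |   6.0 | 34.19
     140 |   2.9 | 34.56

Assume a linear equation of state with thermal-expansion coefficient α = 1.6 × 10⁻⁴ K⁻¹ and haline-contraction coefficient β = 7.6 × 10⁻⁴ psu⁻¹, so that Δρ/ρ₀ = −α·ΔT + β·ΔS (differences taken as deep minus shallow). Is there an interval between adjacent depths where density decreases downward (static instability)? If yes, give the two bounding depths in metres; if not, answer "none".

Evaluate Δρ/ρ₀ = −αΔT + βΔS across each adjacent pair:
  66–67 m: −αΔT+βΔS = −(1.6 × 10⁻⁴)(-0.5)+(7.6 × 10⁻⁴)(+0.14) = 1.9 × 10⁻⁴ → stable
  67–69 m: −αΔT+βΔS = −(1.6 × 10⁻⁴)(-3.3)+(7.6 × 10⁻⁴)(+0.31) = 7.6 × 10⁻⁴ → stable
  69–106 m: −αΔT+βΔS = −(1.6 × 10⁻⁴)(-4.1)+(7.6 × 10⁻⁴)(+0.39) = 9.5 × 10⁻⁴ → stable
  106–129 m: −αΔT+βΔS = −(1.6 × 10⁻⁴)(+5.0)+(7.6 × 10⁻⁴)(-0.95) = -1.5 × 10⁻³ → UNSTABLE
  129–140 m: −αΔT+βΔS = −(1.6 × 10⁻⁴)(-3.1)+(7.6 × 10⁻⁴)(+0.37) = 7.8 × 10⁻⁴ → stable
The 106–129 m interval has Δρ < 0: lighter water underlies denser water.

106–129 m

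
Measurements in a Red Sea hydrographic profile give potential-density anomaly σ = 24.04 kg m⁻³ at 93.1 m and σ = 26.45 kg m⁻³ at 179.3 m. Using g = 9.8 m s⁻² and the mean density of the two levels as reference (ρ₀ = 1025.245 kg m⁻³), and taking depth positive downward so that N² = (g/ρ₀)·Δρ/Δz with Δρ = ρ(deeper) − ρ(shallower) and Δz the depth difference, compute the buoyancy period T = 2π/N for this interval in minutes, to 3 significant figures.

6.41 min

Δρ = 1026.45 − 1024.04 = 2.41 kg m⁻³ over Δz = 179.3 − 93.1 = 86.2 m.
N² = (9.8/1025.245) × (2.41/86.2) = 2.6724 × 10⁻⁴ s⁻².
N = √(2.6724 × 10⁻⁴) = 0.016347 rad s⁻¹, so T = 2π/N = 384.36 s = 6.4060 min ≈ 6.41 min.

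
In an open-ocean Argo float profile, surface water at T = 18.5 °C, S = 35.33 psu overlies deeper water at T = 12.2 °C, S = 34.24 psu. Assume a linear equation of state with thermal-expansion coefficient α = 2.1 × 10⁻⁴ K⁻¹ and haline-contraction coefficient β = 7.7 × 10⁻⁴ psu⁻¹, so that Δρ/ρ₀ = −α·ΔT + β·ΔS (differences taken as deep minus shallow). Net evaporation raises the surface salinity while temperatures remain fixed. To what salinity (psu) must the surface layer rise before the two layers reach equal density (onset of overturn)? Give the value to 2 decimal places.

35.96 psu

Neutral buoyancy requires −α(T_deep − T_surf) + β(S_deep − S_surf′) = 0.
S_surf′ = S_deep − (α/β)·ΔT = 34.24 − (2.1 × 10⁻⁴/7.7 × 10⁻⁴)·(-6.3) = 35.9582 psu.
Increase required: 35.9582 − 35.33 = 0.6282 psu.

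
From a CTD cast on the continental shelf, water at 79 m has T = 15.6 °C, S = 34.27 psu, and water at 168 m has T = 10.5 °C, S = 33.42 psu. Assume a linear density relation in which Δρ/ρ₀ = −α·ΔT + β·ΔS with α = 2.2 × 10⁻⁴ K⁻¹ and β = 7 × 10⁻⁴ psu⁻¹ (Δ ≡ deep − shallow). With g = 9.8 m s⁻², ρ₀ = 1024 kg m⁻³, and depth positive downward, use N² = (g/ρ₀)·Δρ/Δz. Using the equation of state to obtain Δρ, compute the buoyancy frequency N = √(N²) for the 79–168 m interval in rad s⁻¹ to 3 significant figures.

7.62 × 10⁻³ rad s⁻¹

ΔT = -5.1 K, ΔS = -0.85 psu (deep − shallow).
Δρ/ρ₀ = −αΔT + βΔS = 1.122 × 10⁻³ − 5.95 × 10⁻⁴ = 5.27 × 10⁻⁴, so Δρ ≈ 0.5396 kg m⁻³.
N² = (g/ρ₀)·Δρ/Δz = g·(Δρ/ρ₀)/Δz = 9.8 × 5.27 × 10⁻⁴ / 89 = 5.8029 × 10⁻⁵ s⁻².
N = √(5.8029 × 10⁻⁵) = 7.6177 × 10⁻³ rad s⁻¹ ≈ 7.62 × 10⁻³ rad s⁻¹.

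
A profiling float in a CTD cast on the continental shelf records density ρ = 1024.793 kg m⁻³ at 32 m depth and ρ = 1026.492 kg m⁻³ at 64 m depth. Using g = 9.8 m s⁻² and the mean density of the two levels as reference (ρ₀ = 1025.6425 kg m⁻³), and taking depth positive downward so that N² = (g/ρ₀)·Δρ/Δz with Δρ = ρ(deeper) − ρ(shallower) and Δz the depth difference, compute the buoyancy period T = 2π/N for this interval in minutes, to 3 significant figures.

Δρ = 1026.492 − 1024.793 = 1.699 kg m⁻³ over Δz = 64 − 32 = 32 m.
N² = (9.8/1025.6425) × (1.699/32) = 5.0731 × 10⁻⁴ s⁻².
N = √(5.0731 × 10⁻⁴) = 0.022524 rad s⁻¹, so T = 2π/N = 278.96 s = 4.6493 min ≈ 4.65 min.

4.65 min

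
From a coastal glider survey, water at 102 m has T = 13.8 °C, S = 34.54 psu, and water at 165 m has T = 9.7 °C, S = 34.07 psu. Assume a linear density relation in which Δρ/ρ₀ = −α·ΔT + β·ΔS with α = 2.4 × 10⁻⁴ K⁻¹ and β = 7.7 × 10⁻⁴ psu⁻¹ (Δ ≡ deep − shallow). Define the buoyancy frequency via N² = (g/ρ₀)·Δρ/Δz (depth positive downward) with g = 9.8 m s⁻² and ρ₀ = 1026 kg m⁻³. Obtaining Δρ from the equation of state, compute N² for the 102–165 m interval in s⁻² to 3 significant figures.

ΔT = -4.1 K, ΔS = -0.47 psu (deep − shallow).
Δρ/ρ₀ = −αΔT + βΔS = 9.84 × 10⁻⁴ − 3.619 × 10⁻⁴ = 6.221 × 10⁻⁴, so Δρ ≈ 0.6383 kg m⁻³.
N² = (g/ρ₀)·Δρ/Δz = g·(Δρ/ρ₀)/Δz = 9.8 × 6.221 × 10⁻⁴ / 63 = 9.6771 × 10⁻⁵ s⁻² ≈ 9.68 × 10⁻⁵ s⁻².

9.68 × 10⁻⁵ s⁻²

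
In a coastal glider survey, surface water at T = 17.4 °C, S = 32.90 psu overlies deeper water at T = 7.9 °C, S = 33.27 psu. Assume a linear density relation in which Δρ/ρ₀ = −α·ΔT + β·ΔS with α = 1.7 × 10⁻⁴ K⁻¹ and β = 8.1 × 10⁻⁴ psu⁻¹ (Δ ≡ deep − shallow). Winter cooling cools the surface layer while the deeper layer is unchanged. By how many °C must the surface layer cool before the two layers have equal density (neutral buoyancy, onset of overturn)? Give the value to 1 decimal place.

11.3 °C

Neutral buoyancy requires Δρ = 0, i.e. −α(T_deep − T_surf′) + β(S_deep − S_surf) = 0.
T_surf′ = T_deep − (β/α)·ΔS = 7.9 − (8.1 × 10⁻⁴/1.7 × 10⁻⁴)·(+0.37) = 6.137 °C.
Cooling required: 17.4 − (6.137) = 11.263 °C.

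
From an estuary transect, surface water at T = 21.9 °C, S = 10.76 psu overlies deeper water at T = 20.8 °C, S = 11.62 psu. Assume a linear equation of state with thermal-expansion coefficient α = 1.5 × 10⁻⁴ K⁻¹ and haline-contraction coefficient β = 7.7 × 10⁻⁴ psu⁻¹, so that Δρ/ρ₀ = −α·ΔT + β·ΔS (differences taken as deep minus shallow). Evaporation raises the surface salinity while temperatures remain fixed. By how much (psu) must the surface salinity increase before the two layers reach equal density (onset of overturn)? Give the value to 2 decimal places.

1.07 psu

Neutral buoyancy requires −α(T_deep − T_surf) + β(S_deep − S_surf′) = 0.
S_surf′ = S_deep − (α/β)·ΔT = 11.62 − (1.5 × 10⁻⁴/7.7 × 10⁻⁴)·(-1.1) = 11.8343 psu.
Increase required: 11.8343 − 10.76 = 1.0743 psu.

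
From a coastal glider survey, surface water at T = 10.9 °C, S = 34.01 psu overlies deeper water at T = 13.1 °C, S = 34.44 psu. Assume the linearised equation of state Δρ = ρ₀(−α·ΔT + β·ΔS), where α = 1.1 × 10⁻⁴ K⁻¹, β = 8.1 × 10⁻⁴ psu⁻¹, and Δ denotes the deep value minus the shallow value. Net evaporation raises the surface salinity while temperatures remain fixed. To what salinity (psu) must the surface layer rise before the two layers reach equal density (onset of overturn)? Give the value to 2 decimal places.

Neutral buoyancy requires −α(T_deep − T_surf) + β(S_deep − S_surf′) = 0.
S_surf′ = S_deep − (α/β)·ΔT = 34.44 − (1.1 × 10⁻⁴/8.1 × 10⁻⁴)·(+2.2) = 34.1412 psu.
Increase required: 34.1412 − 34.01 = 0.1312 psu.

34.14 psu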